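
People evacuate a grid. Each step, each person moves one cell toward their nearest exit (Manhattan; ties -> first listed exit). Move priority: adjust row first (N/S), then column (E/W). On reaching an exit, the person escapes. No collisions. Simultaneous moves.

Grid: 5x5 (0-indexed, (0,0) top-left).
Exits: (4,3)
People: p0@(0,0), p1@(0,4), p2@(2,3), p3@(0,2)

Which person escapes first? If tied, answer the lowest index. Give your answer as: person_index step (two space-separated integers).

Answer: 2 2

Derivation:
Step 1: p0:(0,0)->(1,0) | p1:(0,4)->(1,4) | p2:(2,3)->(3,3) | p3:(0,2)->(1,2)
Step 2: p0:(1,0)->(2,0) | p1:(1,4)->(2,4) | p2:(3,3)->(4,3)->EXIT | p3:(1,2)->(2,2)
Step 3: p0:(2,0)->(3,0) | p1:(2,4)->(3,4) | p2:escaped | p3:(2,2)->(3,2)
Step 4: p0:(3,0)->(4,0) | p1:(3,4)->(4,4) | p2:escaped | p3:(3,2)->(4,2)
Step 5: p0:(4,0)->(4,1) | p1:(4,4)->(4,3)->EXIT | p2:escaped | p3:(4,2)->(4,3)->EXIT
Step 6: p0:(4,1)->(4,2) | p1:escaped | p2:escaped | p3:escaped
Step 7: p0:(4,2)->(4,3)->EXIT | p1:escaped | p2:escaped | p3:escaped
Exit steps: [7, 5, 2, 5]
First to escape: p2 at step 2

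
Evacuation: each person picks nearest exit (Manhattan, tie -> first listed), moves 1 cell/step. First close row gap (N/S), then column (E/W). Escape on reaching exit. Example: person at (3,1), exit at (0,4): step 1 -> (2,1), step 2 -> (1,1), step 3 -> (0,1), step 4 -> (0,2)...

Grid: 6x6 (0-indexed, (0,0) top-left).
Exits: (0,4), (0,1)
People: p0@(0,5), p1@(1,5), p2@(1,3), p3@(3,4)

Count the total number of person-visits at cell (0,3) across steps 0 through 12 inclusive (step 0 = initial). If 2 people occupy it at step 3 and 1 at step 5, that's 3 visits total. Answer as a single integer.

Step 0: p0@(0,5) p1@(1,5) p2@(1,3) p3@(3,4) -> at (0,3): 0 [-], cum=0
Step 1: p0@ESC p1@(0,5) p2@(0,3) p3@(2,4) -> at (0,3): 1 [p2], cum=1
Step 2: p0@ESC p1@ESC p2@ESC p3@(1,4) -> at (0,3): 0 [-], cum=1
Step 3: p0@ESC p1@ESC p2@ESC p3@ESC -> at (0,3): 0 [-], cum=1
Total visits = 1

Answer: 1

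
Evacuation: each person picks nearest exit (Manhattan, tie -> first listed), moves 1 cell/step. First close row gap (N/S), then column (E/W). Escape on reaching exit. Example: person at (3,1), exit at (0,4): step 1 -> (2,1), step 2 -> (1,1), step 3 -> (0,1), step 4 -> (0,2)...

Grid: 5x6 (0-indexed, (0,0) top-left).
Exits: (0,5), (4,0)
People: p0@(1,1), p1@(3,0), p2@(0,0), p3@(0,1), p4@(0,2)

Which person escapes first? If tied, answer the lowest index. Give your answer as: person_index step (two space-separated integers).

Answer: 1 1

Derivation:
Step 1: p0:(1,1)->(2,1) | p1:(3,0)->(4,0)->EXIT | p2:(0,0)->(1,0) | p3:(0,1)->(0,2) | p4:(0,2)->(0,3)
Step 2: p0:(2,1)->(3,1) | p1:escaped | p2:(1,0)->(2,0) | p3:(0,2)->(0,3) | p4:(0,3)->(0,4)
Step 3: p0:(3,1)->(4,1) | p1:escaped | p2:(2,0)->(3,0) | p3:(0,3)->(0,4) | p4:(0,4)->(0,5)->EXIT
Step 4: p0:(4,1)->(4,0)->EXIT | p1:escaped | p2:(3,0)->(4,0)->EXIT | p3:(0,4)->(0,5)->EXIT | p4:escaped
Exit steps: [4, 1, 4, 4, 3]
First to escape: p1 at step 1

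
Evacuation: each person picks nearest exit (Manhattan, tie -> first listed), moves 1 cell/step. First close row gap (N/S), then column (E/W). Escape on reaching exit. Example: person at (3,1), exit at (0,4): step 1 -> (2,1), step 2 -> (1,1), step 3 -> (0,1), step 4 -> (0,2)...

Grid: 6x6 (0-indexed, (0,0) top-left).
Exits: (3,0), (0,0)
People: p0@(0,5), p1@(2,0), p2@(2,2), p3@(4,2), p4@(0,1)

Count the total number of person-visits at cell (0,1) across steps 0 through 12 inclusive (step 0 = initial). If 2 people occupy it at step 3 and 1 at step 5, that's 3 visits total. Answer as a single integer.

Step 0: p0@(0,5) p1@(2,0) p2@(2,2) p3@(4,2) p4@(0,1) -> at (0,1): 1 [p4], cum=1
Step 1: p0@(0,4) p1@ESC p2@(3,2) p3@(3,2) p4@ESC -> at (0,1): 0 [-], cum=1
Step 2: p0@(0,3) p1@ESC p2@(3,1) p3@(3,1) p4@ESC -> at (0,1): 0 [-], cum=1
Step 3: p0@(0,2) p1@ESC p2@ESC p3@ESC p4@ESC -> at (0,1): 0 [-], cum=1
Step 4: p0@(0,1) p1@ESC p2@ESC p3@ESC p4@ESC -> at (0,1): 1 [p0], cum=2
Step 5: p0@ESC p1@ESC p2@ESC p3@ESC p4@ESC -> at (0,1): 0 [-], cum=2
Total visits = 2

Answer: 2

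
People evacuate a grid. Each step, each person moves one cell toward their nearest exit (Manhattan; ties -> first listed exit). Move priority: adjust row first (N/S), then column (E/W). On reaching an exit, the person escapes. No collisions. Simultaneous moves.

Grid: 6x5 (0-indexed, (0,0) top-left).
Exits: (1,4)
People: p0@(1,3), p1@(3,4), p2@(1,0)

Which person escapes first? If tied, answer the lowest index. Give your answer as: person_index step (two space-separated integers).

Step 1: p0:(1,3)->(1,4)->EXIT | p1:(3,4)->(2,4) | p2:(1,0)->(1,1)
Step 2: p0:escaped | p1:(2,4)->(1,4)->EXIT | p2:(1,1)->(1,2)
Step 3: p0:escaped | p1:escaped | p2:(1,2)->(1,3)
Step 4: p0:escaped | p1:escaped | p2:(1,3)->(1,4)->EXIT
Exit steps: [1, 2, 4]
First to escape: p0 at step 1

Answer: 0 1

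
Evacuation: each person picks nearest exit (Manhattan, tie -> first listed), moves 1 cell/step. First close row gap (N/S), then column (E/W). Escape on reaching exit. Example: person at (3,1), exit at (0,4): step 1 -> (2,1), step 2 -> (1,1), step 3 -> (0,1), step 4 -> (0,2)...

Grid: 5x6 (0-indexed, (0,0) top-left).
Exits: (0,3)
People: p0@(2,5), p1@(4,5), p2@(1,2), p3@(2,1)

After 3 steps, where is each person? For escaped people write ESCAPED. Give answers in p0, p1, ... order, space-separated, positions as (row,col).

Step 1: p0:(2,5)->(1,5) | p1:(4,5)->(3,5) | p2:(1,2)->(0,2) | p3:(2,1)->(1,1)
Step 2: p0:(1,5)->(0,5) | p1:(3,5)->(2,5) | p2:(0,2)->(0,3)->EXIT | p3:(1,1)->(0,1)
Step 3: p0:(0,5)->(0,4) | p1:(2,5)->(1,5) | p2:escaped | p3:(0,1)->(0,2)

(0,4) (1,5) ESCAPED (0,2)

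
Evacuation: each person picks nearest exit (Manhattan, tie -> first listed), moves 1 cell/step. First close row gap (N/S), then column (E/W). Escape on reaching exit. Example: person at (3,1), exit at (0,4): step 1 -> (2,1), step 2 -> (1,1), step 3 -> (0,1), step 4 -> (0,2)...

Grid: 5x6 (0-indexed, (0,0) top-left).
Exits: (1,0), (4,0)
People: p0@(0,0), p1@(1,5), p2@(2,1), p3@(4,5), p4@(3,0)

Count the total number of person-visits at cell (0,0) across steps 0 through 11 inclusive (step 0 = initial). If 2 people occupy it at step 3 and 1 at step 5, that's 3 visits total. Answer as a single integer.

Answer: 1

Derivation:
Step 0: p0@(0,0) p1@(1,5) p2@(2,1) p3@(4,5) p4@(3,0) -> at (0,0): 1 [p0], cum=1
Step 1: p0@ESC p1@(1,4) p2@(1,1) p3@(4,4) p4@ESC -> at (0,0): 0 [-], cum=1
Step 2: p0@ESC p1@(1,3) p2@ESC p3@(4,3) p4@ESC -> at (0,0): 0 [-], cum=1
Step 3: p0@ESC p1@(1,2) p2@ESC p3@(4,2) p4@ESC -> at (0,0): 0 [-], cum=1
Step 4: p0@ESC p1@(1,1) p2@ESC p3@(4,1) p4@ESC -> at (0,0): 0 [-], cum=1
Step 5: p0@ESC p1@ESC p2@ESC p3@ESC p4@ESC -> at (0,0): 0 [-], cum=1
Total visits = 1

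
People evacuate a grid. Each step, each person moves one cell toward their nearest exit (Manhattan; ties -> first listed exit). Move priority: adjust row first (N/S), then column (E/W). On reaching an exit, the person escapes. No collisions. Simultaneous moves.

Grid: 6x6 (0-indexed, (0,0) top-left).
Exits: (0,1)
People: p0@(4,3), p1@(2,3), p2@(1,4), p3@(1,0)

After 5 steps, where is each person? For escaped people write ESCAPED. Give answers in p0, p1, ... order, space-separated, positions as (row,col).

Step 1: p0:(4,3)->(3,3) | p1:(2,3)->(1,3) | p2:(1,4)->(0,4) | p3:(1,0)->(0,0)
Step 2: p0:(3,3)->(2,3) | p1:(1,3)->(0,3) | p2:(0,4)->(0,3) | p3:(0,0)->(0,1)->EXIT
Step 3: p0:(2,3)->(1,3) | p1:(0,3)->(0,2) | p2:(0,3)->(0,2) | p3:escaped
Step 4: p0:(1,3)->(0,3) | p1:(0,2)->(0,1)->EXIT | p2:(0,2)->(0,1)->EXIT | p3:escaped
Step 5: p0:(0,3)->(0,2) | p1:escaped | p2:escaped | p3:escaped

(0,2) ESCAPED ESCAPED ESCAPED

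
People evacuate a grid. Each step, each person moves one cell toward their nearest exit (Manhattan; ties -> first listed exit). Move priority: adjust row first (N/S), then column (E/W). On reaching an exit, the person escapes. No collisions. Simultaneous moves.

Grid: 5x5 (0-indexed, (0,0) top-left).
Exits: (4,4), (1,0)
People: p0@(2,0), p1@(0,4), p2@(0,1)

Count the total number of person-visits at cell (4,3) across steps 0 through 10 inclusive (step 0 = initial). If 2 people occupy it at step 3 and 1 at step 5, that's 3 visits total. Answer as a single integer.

Step 0: p0@(2,0) p1@(0,4) p2@(0,1) -> at (4,3): 0 [-], cum=0
Step 1: p0@ESC p1@(1,4) p2@(1,1) -> at (4,3): 0 [-], cum=0
Step 2: p0@ESC p1@(2,4) p2@ESC -> at (4,3): 0 [-], cum=0
Step 3: p0@ESC p1@(3,4) p2@ESC -> at (4,3): 0 [-], cum=0
Step 4: p0@ESC p1@ESC p2@ESC -> at (4,3): 0 [-], cum=0
Total visits = 0

Answer: 0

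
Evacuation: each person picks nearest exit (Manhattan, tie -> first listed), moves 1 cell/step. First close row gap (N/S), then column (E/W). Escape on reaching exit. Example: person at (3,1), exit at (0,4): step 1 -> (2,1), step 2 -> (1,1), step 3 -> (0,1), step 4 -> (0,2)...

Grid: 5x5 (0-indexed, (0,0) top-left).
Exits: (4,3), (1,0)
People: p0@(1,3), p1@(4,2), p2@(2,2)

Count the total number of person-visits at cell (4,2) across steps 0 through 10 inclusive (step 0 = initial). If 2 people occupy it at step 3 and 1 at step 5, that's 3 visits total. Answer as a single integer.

Step 0: p0@(1,3) p1@(4,2) p2@(2,2) -> at (4,2): 1 [p1], cum=1
Step 1: p0@(2,3) p1@ESC p2@(3,2) -> at (4,2): 0 [-], cum=1
Step 2: p0@(3,3) p1@ESC p2@(4,2) -> at (4,2): 1 [p2], cum=2
Step 3: p0@ESC p1@ESC p2@ESC -> at (4,2): 0 [-], cum=2
Total visits = 2

Answer: 2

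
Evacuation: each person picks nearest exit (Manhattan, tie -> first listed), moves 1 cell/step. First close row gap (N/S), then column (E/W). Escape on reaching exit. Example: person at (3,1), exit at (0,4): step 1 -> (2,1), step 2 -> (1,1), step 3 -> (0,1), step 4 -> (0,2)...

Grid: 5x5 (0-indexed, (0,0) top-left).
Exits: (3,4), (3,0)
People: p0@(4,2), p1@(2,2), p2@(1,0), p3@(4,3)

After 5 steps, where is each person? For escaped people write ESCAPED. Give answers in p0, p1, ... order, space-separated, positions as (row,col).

Step 1: p0:(4,2)->(3,2) | p1:(2,2)->(3,2) | p2:(1,0)->(2,0) | p3:(4,3)->(3,3)
Step 2: p0:(3,2)->(3,3) | p1:(3,2)->(3,3) | p2:(2,0)->(3,0)->EXIT | p3:(3,3)->(3,4)->EXIT
Step 3: p0:(3,3)->(3,4)->EXIT | p1:(3,3)->(3,4)->EXIT | p2:escaped | p3:escaped

ESCAPED ESCAPED ESCAPED ESCAPED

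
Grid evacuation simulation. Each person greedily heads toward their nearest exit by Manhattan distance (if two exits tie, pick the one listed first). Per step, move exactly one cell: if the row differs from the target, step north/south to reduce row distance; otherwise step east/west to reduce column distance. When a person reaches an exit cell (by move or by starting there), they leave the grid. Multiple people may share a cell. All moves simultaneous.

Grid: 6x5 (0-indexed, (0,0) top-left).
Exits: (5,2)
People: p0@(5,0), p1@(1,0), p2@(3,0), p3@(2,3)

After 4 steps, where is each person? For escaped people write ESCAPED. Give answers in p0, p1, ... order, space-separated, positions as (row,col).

Step 1: p0:(5,0)->(5,1) | p1:(1,0)->(2,0) | p2:(3,0)->(4,0) | p3:(2,3)->(3,3)
Step 2: p0:(5,1)->(5,2)->EXIT | p1:(2,0)->(3,0) | p2:(4,0)->(5,0) | p3:(3,3)->(4,3)
Step 3: p0:escaped | p1:(3,0)->(4,0) | p2:(5,0)->(5,1) | p3:(4,3)->(5,3)
Step 4: p0:escaped | p1:(4,0)->(5,0) | p2:(5,1)->(5,2)->EXIT | p3:(5,3)->(5,2)->EXIT

ESCAPED (5,0) ESCAPED ESCAPED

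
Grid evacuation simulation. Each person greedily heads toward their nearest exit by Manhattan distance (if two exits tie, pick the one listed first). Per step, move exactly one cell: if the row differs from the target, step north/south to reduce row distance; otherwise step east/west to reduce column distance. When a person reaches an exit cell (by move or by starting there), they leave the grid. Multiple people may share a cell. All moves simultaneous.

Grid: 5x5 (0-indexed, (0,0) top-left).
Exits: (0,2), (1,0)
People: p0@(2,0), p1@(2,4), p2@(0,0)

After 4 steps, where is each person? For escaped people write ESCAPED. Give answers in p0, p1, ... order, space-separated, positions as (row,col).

Step 1: p0:(2,0)->(1,0)->EXIT | p1:(2,4)->(1,4) | p2:(0,0)->(1,0)->EXIT
Step 2: p0:escaped | p1:(1,4)->(0,4) | p2:escaped
Step 3: p0:escaped | p1:(0,4)->(0,3) | p2:escaped
Step 4: p0:escaped | p1:(0,3)->(0,2)->EXIT | p2:escaped

ESCAPED ESCAPED ESCAPED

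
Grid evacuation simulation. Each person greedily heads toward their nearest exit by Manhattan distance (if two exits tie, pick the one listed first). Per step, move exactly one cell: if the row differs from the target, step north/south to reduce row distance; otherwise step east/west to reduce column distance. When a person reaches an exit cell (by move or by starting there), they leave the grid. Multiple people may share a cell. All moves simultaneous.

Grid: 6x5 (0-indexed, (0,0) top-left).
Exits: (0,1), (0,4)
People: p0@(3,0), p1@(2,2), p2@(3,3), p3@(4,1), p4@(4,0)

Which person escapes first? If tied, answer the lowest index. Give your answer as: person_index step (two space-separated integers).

Answer: 1 3

Derivation:
Step 1: p0:(3,0)->(2,0) | p1:(2,2)->(1,2) | p2:(3,3)->(2,3) | p3:(4,1)->(3,1) | p4:(4,0)->(3,0)
Step 2: p0:(2,0)->(1,0) | p1:(1,2)->(0,2) | p2:(2,3)->(1,3) | p3:(3,1)->(2,1) | p4:(3,0)->(2,0)
Step 3: p0:(1,0)->(0,0) | p1:(0,2)->(0,1)->EXIT | p2:(1,3)->(0,3) | p3:(2,1)->(1,1) | p4:(2,0)->(1,0)
Step 4: p0:(0,0)->(0,1)->EXIT | p1:escaped | p2:(0,3)->(0,4)->EXIT | p3:(1,1)->(0,1)->EXIT | p4:(1,0)->(0,0)
Step 5: p0:escaped | p1:escaped | p2:escaped | p3:escaped | p4:(0,0)->(0,1)->EXIT
Exit steps: [4, 3, 4, 4, 5]
First to escape: p1 at step 3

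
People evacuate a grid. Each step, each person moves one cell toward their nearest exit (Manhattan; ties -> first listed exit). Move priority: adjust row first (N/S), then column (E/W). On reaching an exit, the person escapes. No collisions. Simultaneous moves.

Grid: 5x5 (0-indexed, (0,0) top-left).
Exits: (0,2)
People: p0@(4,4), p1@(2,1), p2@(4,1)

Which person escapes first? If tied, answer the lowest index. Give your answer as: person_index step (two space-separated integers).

Answer: 1 3

Derivation:
Step 1: p0:(4,4)->(3,4) | p1:(2,1)->(1,1) | p2:(4,1)->(3,1)
Step 2: p0:(3,4)->(2,4) | p1:(1,1)->(0,1) | p2:(3,1)->(2,1)
Step 3: p0:(2,4)->(1,4) | p1:(0,1)->(0,2)->EXIT | p2:(2,1)->(1,1)
Step 4: p0:(1,4)->(0,4) | p1:escaped | p2:(1,1)->(0,1)
Step 5: p0:(0,4)->(0,3) | p1:escaped | p2:(0,1)->(0,2)->EXIT
Step 6: p0:(0,3)->(0,2)->EXIT | p1:escaped | p2:escaped
Exit steps: [6, 3, 5]
First to escape: p1 at step 3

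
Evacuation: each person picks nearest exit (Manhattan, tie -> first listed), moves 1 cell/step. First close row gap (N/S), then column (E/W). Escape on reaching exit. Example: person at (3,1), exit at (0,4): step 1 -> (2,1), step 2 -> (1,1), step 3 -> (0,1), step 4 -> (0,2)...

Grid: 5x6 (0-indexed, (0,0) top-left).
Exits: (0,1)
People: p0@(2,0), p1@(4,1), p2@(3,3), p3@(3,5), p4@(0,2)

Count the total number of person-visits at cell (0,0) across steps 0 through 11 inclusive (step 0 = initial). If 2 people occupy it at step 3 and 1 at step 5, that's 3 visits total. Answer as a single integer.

Step 0: p0@(2,0) p1@(4,1) p2@(3,3) p3@(3,5) p4@(0,2) -> at (0,0): 0 [-], cum=0
Step 1: p0@(1,0) p1@(3,1) p2@(2,3) p3@(2,5) p4@ESC -> at (0,0): 0 [-], cum=0
Step 2: p0@(0,0) p1@(2,1) p2@(1,3) p3@(1,5) p4@ESC -> at (0,0): 1 [p0], cum=1
Step 3: p0@ESC p1@(1,1) p2@(0,3) p3@(0,5) p4@ESC -> at (0,0): 0 [-], cum=1
Step 4: p0@ESC p1@ESC p2@(0,2) p3@(0,4) p4@ESC -> at (0,0): 0 [-], cum=1
Step 5: p0@ESC p1@ESC p2@ESC p3@(0,3) p4@ESC -> at (0,0): 0 [-], cum=1
Step 6: p0@ESC p1@ESC p2@ESC p3@(0,2) p4@ESC -> at (0,0): 0 [-], cum=1
Step 7: p0@ESC p1@ESC p2@ESC p3@ESC p4@ESC -> at (0,0): 0 [-], cum=1
Total visits = 1

Answer: 1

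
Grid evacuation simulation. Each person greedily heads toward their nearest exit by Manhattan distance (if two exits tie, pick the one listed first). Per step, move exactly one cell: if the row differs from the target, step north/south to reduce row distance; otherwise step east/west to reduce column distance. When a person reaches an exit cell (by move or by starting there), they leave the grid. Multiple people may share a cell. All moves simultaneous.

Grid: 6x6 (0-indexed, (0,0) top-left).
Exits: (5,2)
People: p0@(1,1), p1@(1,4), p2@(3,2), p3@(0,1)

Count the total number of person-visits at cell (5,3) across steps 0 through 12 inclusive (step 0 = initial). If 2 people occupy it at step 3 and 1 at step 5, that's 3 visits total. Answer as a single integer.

Answer: 1

Derivation:
Step 0: p0@(1,1) p1@(1,4) p2@(3,2) p3@(0,1) -> at (5,3): 0 [-], cum=0
Step 1: p0@(2,1) p1@(2,4) p2@(4,2) p3@(1,1) -> at (5,3): 0 [-], cum=0
Step 2: p0@(3,1) p1@(3,4) p2@ESC p3@(2,1) -> at (5,3): 0 [-], cum=0
Step 3: p0@(4,1) p1@(4,4) p2@ESC p3@(3,1) -> at (5,3): 0 [-], cum=0
Step 4: p0@(5,1) p1@(5,4) p2@ESC p3@(4,1) -> at (5,3): 0 [-], cum=0
Step 5: p0@ESC p1@(5,3) p2@ESC p3@(5,1) -> at (5,3): 1 [p1], cum=1
Step 6: p0@ESC p1@ESC p2@ESC p3@ESC -> at (5,3): 0 [-], cum=1
Total visits = 1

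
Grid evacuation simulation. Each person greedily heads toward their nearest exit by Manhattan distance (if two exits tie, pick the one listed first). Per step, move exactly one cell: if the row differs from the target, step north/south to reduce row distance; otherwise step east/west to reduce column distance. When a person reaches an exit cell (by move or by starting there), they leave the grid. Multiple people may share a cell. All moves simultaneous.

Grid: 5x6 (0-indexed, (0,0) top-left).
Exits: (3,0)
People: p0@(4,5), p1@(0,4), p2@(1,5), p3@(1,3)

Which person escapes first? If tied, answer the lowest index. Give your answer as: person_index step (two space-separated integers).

Step 1: p0:(4,5)->(3,5) | p1:(0,4)->(1,4) | p2:(1,5)->(2,5) | p3:(1,3)->(2,3)
Step 2: p0:(3,5)->(3,4) | p1:(1,4)->(2,4) | p2:(2,5)->(3,5) | p3:(2,3)->(3,3)
Step 3: p0:(3,4)->(3,3) | p1:(2,4)->(3,4) | p2:(3,5)->(3,4) | p3:(3,3)->(3,2)
Step 4: p0:(3,3)->(3,2) | p1:(3,4)->(3,3) | p2:(3,4)->(3,3) | p3:(3,2)->(3,1)
Step 5: p0:(3,2)->(3,1) | p1:(3,3)->(3,2) | p2:(3,3)->(3,2) | p3:(3,1)->(3,0)->EXIT
Step 6: p0:(3,1)->(3,0)->EXIT | p1:(3,2)->(3,1) | p2:(3,2)->(3,1) | p3:escaped
Step 7: p0:escaped | p1:(3,1)->(3,0)->EXIT | p2:(3,1)->(3,0)->EXIT | p3:escaped
Exit steps: [6, 7, 7, 5]
First to escape: p3 at step 5

Answer: 3 5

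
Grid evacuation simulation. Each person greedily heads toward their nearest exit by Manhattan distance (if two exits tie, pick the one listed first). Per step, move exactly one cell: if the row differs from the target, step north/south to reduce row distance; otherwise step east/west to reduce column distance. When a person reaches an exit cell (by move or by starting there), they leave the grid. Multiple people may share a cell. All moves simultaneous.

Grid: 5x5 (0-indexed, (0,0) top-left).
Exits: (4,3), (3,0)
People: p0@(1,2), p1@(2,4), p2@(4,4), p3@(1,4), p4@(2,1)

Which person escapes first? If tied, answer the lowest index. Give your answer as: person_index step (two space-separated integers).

Answer: 2 1

Derivation:
Step 1: p0:(1,2)->(2,2) | p1:(2,4)->(3,4) | p2:(4,4)->(4,3)->EXIT | p3:(1,4)->(2,4) | p4:(2,1)->(3,1)
Step 2: p0:(2,2)->(3,2) | p1:(3,4)->(4,4) | p2:escaped | p3:(2,4)->(3,4) | p4:(3,1)->(3,0)->EXIT
Step 3: p0:(3,2)->(4,2) | p1:(4,4)->(4,3)->EXIT | p2:escaped | p3:(3,4)->(4,4) | p4:escaped
Step 4: p0:(4,2)->(4,3)->EXIT | p1:escaped | p2:escaped | p3:(4,4)->(4,3)->EXIT | p4:escaped
Exit steps: [4, 3, 1, 4, 2]
First to escape: p2 at step 1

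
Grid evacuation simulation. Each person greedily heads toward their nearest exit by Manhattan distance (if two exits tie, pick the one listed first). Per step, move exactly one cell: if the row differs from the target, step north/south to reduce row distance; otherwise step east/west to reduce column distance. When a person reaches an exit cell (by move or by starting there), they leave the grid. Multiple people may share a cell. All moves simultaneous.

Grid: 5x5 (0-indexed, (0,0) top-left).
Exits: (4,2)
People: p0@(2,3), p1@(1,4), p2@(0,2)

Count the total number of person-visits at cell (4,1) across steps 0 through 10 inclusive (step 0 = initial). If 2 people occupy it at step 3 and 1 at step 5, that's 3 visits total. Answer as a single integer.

Answer: 0

Derivation:
Step 0: p0@(2,3) p1@(1,4) p2@(0,2) -> at (4,1): 0 [-], cum=0
Step 1: p0@(3,3) p1@(2,4) p2@(1,2) -> at (4,1): 0 [-], cum=0
Step 2: p0@(4,3) p1@(3,4) p2@(2,2) -> at (4,1): 0 [-], cum=0
Step 3: p0@ESC p1@(4,4) p2@(3,2) -> at (4,1): 0 [-], cum=0
Step 4: p0@ESC p1@(4,3) p2@ESC -> at (4,1): 0 [-], cum=0
Step 5: p0@ESC p1@ESC p2@ESC -> at (4,1): 0 [-], cum=0
Total visits = 0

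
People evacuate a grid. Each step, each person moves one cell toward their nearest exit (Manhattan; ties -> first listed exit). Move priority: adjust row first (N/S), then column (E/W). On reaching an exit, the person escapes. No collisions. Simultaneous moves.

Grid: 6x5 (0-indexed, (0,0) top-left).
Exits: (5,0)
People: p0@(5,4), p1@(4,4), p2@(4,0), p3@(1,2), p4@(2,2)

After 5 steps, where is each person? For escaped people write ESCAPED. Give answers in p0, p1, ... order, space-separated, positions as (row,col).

Step 1: p0:(5,4)->(5,3) | p1:(4,4)->(5,4) | p2:(4,0)->(5,0)->EXIT | p3:(1,2)->(2,2) | p4:(2,2)->(3,2)
Step 2: p0:(5,3)->(5,2) | p1:(5,4)->(5,3) | p2:escaped | p3:(2,2)->(3,2) | p4:(3,2)->(4,2)
Step 3: p0:(5,2)->(5,1) | p1:(5,3)->(5,2) | p2:escaped | p3:(3,2)->(4,2) | p4:(4,2)->(5,2)
Step 4: p0:(5,1)->(5,0)->EXIT | p1:(5,2)->(5,1) | p2:escaped | p3:(4,2)->(5,2) | p4:(5,2)->(5,1)
Step 5: p0:escaped | p1:(5,1)->(5,0)->EXIT | p2:escaped | p3:(5,2)->(5,1) | p4:(5,1)->(5,0)->EXIT

ESCAPED ESCAPED ESCAPED (5,1) ESCAPED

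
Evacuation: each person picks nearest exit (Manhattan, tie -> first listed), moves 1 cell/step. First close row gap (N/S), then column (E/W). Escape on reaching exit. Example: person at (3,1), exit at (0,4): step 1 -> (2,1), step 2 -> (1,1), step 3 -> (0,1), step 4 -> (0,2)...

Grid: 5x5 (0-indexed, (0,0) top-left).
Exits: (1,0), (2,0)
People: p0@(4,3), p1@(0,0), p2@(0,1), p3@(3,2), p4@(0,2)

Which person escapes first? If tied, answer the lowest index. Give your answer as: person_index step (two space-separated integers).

Step 1: p0:(4,3)->(3,3) | p1:(0,0)->(1,0)->EXIT | p2:(0,1)->(1,1) | p3:(3,2)->(2,2) | p4:(0,2)->(1,2)
Step 2: p0:(3,3)->(2,3) | p1:escaped | p2:(1,1)->(1,0)->EXIT | p3:(2,2)->(2,1) | p4:(1,2)->(1,1)
Step 3: p0:(2,3)->(2,2) | p1:escaped | p2:escaped | p3:(2,1)->(2,0)->EXIT | p4:(1,1)->(1,0)->EXIT
Step 4: p0:(2,2)->(2,1) | p1:escaped | p2:escaped | p3:escaped | p4:escaped
Step 5: p0:(2,1)->(2,0)->EXIT | p1:escaped | p2:escaped | p3:escaped | p4:escaped
Exit steps: [5, 1, 2, 3, 3]
First to escape: p1 at step 1

Answer: 1 1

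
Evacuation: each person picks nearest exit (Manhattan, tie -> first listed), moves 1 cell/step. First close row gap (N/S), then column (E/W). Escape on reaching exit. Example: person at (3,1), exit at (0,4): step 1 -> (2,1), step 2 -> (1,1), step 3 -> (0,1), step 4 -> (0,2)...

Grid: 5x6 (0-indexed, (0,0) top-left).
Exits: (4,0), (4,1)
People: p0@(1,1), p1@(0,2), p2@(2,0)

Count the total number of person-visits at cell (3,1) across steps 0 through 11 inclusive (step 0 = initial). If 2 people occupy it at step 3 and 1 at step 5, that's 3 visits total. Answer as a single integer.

Step 0: p0@(1,1) p1@(0,2) p2@(2,0) -> at (3,1): 0 [-], cum=0
Step 1: p0@(2,1) p1@(1,2) p2@(3,0) -> at (3,1): 0 [-], cum=0
Step 2: p0@(3,1) p1@(2,2) p2@ESC -> at (3,1): 1 [p0], cum=1
Step 3: p0@ESC p1@(3,2) p2@ESC -> at (3,1): 0 [-], cum=1
Step 4: p0@ESC p1@(4,2) p2@ESC -> at (3,1): 0 [-], cum=1
Step 5: p0@ESC p1@ESC p2@ESC -> at (3,1): 0 [-], cum=1
Total visits = 1

Answer: 1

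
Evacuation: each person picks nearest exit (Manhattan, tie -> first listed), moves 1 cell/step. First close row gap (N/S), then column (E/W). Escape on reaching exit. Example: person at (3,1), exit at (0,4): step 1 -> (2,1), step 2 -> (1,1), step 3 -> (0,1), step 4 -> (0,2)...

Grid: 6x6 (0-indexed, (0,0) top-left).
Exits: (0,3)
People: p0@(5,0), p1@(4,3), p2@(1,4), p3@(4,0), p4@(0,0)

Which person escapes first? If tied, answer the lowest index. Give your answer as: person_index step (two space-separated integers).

Answer: 2 2

Derivation:
Step 1: p0:(5,0)->(4,0) | p1:(4,3)->(3,3) | p2:(1,4)->(0,4) | p3:(4,0)->(3,0) | p4:(0,0)->(0,1)
Step 2: p0:(4,0)->(3,0) | p1:(3,3)->(2,3) | p2:(0,4)->(0,3)->EXIT | p3:(3,0)->(2,0) | p4:(0,1)->(0,2)
Step 3: p0:(3,0)->(2,0) | p1:(2,3)->(1,3) | p2:escaped | p3:(2,0)->(1,0) | p4:(0,2)->(0,3)->EXIT
Step 4: p0:(2,0)->(1,0) | p1:(1,3)->(0,3)->EXIT | p2:escaped | p3:(1,0)->(0,0) | p4:escaped
Step 5: p0:(1,0)->(0,0) | p1:escaped | p2:escaped | p3:(0,0)->(0,1) | p4:escaped
Step 6: p0:(0,0)->(0,1) | p1:escaped | p2:escaped | p3:(0,1)->(0,2) | p4:escaped
Step 7: p0:(0,1)->(0,2) | p1:escaped | p2:escaped | p3:(0,2)->(0,3)->EXIT | p4:escaped
Step 8: p0:(0,2)->(0,3)->EXIT | p1:escaped | p2:escaped | p3:escaped | p4:escaped
Exit steps: [8, 4, 2, 7, 3]
First to escape: p2 at step 2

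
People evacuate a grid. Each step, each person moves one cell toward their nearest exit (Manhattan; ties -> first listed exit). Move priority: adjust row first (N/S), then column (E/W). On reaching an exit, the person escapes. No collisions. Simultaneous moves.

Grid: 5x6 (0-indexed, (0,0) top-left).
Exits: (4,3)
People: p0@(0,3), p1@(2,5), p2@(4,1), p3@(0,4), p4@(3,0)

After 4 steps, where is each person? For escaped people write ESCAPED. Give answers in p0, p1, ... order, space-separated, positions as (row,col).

Step 1: p0:(0,3)->(1,3) | p1:(2,5)->(3,5) | p2:(4,1)->(4,2) | p3:(0,4)->(1,4) | p4:(3,0)->(4,0)
Step 2: p0:(1,3)->(2,3) | p1:(3,5)->(4,5) | p2:(4,2)->(4,3)->EXIT | p3:(1,4)->(2,4) | p4:(4,0)->(4,1)
Step 3: p0:(2,3)->(3,3) | p1:(4,5)->(4,4) | p2:escaped | p3:(2,4)->(3,4) | p4:(4,1)->(4,2)
Step 4: p0:(3,3)->(4,3)->EXIT | p1:(4,4)->(4,3)->EXIT | p2:escaped | p3:(3,4)->(4,4) | p4:(4,2)->(4,3)->EXIT

ESCAPED ESCAPED ESCAPED (4,4) ESCAPED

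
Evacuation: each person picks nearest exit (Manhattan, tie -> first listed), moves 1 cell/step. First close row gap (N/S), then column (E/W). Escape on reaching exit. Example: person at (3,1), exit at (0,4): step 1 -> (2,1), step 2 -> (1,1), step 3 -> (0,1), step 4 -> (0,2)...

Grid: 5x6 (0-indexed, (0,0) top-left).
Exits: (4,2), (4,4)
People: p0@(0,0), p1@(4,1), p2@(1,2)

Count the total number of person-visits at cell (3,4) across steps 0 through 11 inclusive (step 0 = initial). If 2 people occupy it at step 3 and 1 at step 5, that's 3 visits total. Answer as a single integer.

Step 0: p0@(0,0) p1@(4,1) p2@(1,2) -> at (3,4): 0 [-], cum=0
Step 1: p0@(1,0) p1@ESC p2@(2,2) -> at (3,4): 0 [-], cum=0
Step 2: p0@(2,0) p1@ESC p2@(3,2) -> at (3,4): 0 [-], cum=0
Step 3: p0@(3,0) p1@ESC p2@ESC -> at (3,4): 0 [-], cum=0
Step 4: p0@(4,0) p1@ESC p2@ESC -> at (3,4): 0 [-], cum=0
Step 5: p0@(4,1) p1@ESC p2@ESC -> at (3,4): 0 [-], cum=0
Step 6: p0@ESC p1@ESC p2@ESC -> at (3,4): 0 [-], cum=0
Total visits = 0

Answer: 0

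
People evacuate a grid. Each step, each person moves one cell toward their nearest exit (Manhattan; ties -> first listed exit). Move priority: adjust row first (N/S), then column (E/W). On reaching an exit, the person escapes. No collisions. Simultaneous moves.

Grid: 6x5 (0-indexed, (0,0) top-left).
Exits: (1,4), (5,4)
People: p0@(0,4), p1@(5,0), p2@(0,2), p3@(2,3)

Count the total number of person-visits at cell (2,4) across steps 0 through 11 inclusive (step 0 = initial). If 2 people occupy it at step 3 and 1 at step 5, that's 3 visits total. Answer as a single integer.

Step 0: p0@(0,4) p1@(5,0) p2@(0,2) p3@(2,3) -> at (2,4): 0 [-], cum=0
Step 1: p0@ESC p1@(5,1) p2@(1,2) p3@(1,3) -> at (2,4): 0 [-], cum=0
Step 2: p0@ESC p1@(5,2) p2@(1,3) p3@ESC -> at (2,4): 0 [-], cum=0
Step 3: p0@ESC p1@(5,3) p2@ESC p3@ESC -> at (2,4): 0 [-], cum=0
Step 4: p0@ESC p1@ESC p2@ESC p3@ESC -> at (2,4): 0 [-], cum=0
Total visits = 0

Answer: 0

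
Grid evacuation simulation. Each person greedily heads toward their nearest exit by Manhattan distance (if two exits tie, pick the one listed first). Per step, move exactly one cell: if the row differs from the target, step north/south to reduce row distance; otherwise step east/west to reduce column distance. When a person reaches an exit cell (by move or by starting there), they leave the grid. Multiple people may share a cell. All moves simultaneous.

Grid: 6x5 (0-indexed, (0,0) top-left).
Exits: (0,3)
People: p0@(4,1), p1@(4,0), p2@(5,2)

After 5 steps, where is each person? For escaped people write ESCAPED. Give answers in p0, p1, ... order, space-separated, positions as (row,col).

Step 1: p0:(4,1)->(3,1) | p1:(4,0)->(3,0) | p2:(5,2)->(4,2)
Step 2: p0:(3,1)->(2,1) | p1:(3,0)->(2,0) | p2:(4,2)->(3,2)
Step 3: p0:(2,1)->(1,1) | p1:(2,0)->(1,0) | p2:(3,2)->(2,2)
Step 4: p0:(1,1)->(0,1) | p1:(1,0)->(0,0) | p2:(2,2)->(1,2)
Step 5: p0:(0,1)->(0,2) | p1:(0,0)->(0,1) | p2:(1,2)->(0,2)

(0,2) (0,1) (0,2)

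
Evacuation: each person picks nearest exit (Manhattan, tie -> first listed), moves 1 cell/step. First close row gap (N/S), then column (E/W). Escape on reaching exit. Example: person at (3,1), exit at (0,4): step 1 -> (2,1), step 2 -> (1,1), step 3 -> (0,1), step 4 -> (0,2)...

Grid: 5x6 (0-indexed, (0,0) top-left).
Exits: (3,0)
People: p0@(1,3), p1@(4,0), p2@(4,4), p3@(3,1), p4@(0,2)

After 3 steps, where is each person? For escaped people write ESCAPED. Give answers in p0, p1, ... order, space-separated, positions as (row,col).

Step 1: p0:(1,3)->(2,3) | p1:(4,0)->(3,0)->EXIT | p2:(4,4)->(3,4) | p3:(3,1)->(3,0)->EXIT | p4:(0,2)->(1,2)
Step 2: p0:(2,3)->(3,3) | p1:escaped | p2:(3,4)->(3,3) | p3:escaped | p4:(1,2)->(2,2)
Step 3: p0:(3,3)->(3,2) | p1:escaped | p2:(3,3)->(3,2) | p3:escaped | p4:(2,2)->(3,2)

(3,2) ESCAPED (3,2) ESCAPED (3,2)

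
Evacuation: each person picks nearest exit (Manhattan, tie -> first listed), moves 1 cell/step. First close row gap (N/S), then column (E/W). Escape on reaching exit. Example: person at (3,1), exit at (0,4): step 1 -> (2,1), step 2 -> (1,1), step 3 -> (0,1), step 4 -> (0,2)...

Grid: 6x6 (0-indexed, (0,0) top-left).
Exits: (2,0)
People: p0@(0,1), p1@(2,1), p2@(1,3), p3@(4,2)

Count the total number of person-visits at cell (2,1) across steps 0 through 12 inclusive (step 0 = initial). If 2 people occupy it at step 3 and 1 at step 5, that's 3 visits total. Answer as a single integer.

Answer: 4

Derivation:
Step 0: p0@(0,1) p1@(2,1) p2@(1,3) p3@(4,2) -> at (2,1): 1 [p1], cum=1
Step 1: p0@(1,1) p1@ESC p2@(2,3) p3@(3,2) -> at (2,1): 0 [-], cum=1
Step 2: p0@(2,1) p1@ESC p2@(2,2) p3@(2,2) -> at (2,1): 1 [p0], cum=2
Step 3: p0@ESC p1@ESC p2@(2,1) p3@(2,1) -> at (2,1): 2 [p2,p3], cum=4
Step 4: p0@ESC p1@ESC p2@ESC p3@ESC -> at (2,1): 0 [-], cum=4
Total visits = 4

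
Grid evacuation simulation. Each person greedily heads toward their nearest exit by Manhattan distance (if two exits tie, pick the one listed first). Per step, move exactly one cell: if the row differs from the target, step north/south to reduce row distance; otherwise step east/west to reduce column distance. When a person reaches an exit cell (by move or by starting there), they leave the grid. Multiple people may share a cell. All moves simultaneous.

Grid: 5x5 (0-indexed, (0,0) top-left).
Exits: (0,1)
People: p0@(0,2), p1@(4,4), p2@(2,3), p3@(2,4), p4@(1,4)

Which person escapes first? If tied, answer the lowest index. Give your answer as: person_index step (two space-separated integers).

Answer: 0 1

Derivation:
Step 1: p0:(0,2)->(0,1)->EXIT | p1:(4,4)->(3,4) | p2:(2,3)->(1,3) | p3:(2,4)->(1,4) | p4:(1,4)->(0,4)
Step 2: p0:escaped | p1:(3,4)->(2,4) | p2:(1,3)->(0,3) | p3:(1,4)->(0,4) | p4:(0,4)->(0,3)
Step 3: p0:escaped | p1:(2,4)->(1,4) | p2:(0,3)->(0,2) | p3:(0,4)->(0,3) | p4:(0,3)->(0,2)
Step 4: p0:escaped | p1:(1,4)->(0,4) | p2:(0,2)->(0,1)->EXIT | p3:(0,3)->(0,2) | p4:(0,2)->(0,1)->EXIT
Step 5: p0:escaped | p1:(0,4)->(0,3) | p2:escaped | p3:(0,2)->(0,1)->EXIT | p4:escaped
Step 6: p0:escaped | p1:(0,3)->(0,2) | p2:escaped | p3:escaped | p4:escaped
Step 7: p0:escaped | p1:(0,2)->(0,1)->EXIT | p2:escaped | p3:escaped | p4:escaped
Exit steps: [1, 7, 4, 5, 4]
First to escape: p0 at step 1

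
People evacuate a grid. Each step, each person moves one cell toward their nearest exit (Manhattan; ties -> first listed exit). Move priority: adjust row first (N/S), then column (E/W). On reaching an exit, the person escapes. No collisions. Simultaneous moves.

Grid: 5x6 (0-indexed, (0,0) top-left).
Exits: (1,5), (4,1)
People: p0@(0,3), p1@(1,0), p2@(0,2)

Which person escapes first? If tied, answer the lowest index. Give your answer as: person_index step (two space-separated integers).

Answer: 0 3

Derivation:
Step 1: p0:(0,3)->(1,3) | p1:(1,0)->(2,0) | p2:(0,2)->(1,2)
Step 2: p0:(1,3)->(1,4) | p1:(2,0)->(3,0) | p2:(1,2)->(1,3)
Step 3: p0:(1,4)->(1,5)->EXIT | p1:(3,0)->(4,0) | p2:(1,3)->(1,4)
Step 4: p0:escaped | p1:(4,0)->(4,1)->EXIT | p2:(1,4)->(1,5)->EXIT
Exit steps: [3, 4, 4]
First to escape: p0 at step 3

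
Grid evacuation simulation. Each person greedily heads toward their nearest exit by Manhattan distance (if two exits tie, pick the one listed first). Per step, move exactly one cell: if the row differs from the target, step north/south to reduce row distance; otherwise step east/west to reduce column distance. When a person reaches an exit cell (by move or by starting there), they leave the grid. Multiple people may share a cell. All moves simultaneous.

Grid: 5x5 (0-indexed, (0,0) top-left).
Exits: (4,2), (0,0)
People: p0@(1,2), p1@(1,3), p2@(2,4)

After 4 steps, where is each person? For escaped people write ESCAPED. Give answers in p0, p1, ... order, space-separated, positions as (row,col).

Step 1: p0:(1,2)->(2,2) | p1:(1,3)->(2,3) | p2:(2,4)->(3,4)
Step 2: p0:(2,2)->(3,2) | p1:(2,3)->(3,3) | p2:(3,4)->(4,4)
Step 3: p0:(3,2)->(4,2)->EXIT | p1:(3,3)->(4,3) | p2:(4,4)->(4,3)
Step 4: p0:escaped | p1:(4,3)->(4,2)->EXIT | p2:(4,3)->(4,2)->EXIT

ESCAPED ESCAPED ESCAPED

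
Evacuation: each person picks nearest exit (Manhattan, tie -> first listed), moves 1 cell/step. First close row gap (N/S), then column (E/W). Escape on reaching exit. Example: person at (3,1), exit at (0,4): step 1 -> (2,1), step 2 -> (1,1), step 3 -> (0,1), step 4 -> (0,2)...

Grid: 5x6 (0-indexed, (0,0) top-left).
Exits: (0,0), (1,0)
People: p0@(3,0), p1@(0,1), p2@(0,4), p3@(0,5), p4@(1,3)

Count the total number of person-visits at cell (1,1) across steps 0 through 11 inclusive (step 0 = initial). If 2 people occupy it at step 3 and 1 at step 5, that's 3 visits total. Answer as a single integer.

Step 0: p0@(3,0) p1@(0,1) p2@(0,4) p3@(0,5) p4@(1,3) -> at (1,1): 0 [-], cum=0
Step 1: p0@(2,0) p1@ESC p2@(0,3) p3@(0,4) p4@(1,2) -> at (1,1): 0 [-], cum=0
Step 2: p0@ESC p1@ESC p2@(0,2) p3@(0,3) p4@(1,1) -> at (1,1): 1 [p4], cum=1
Step 3: p0@ESC p1@ESC p2@(0,1) p3@(0,2) p4@ESC -> at (1,1): 0 [-], cum=1
Step 4: p0@ESC p1@ESC p2@ESC p3@(0,1) p4@ESC -> at (1,1): 0 [-], cum=1
Step 5: p0@ESC p1@ESC p2@ESC p3@ESC p4@ESC -> at (1,1): 0 [-], cum=1
Total visits = 1

Answer: 1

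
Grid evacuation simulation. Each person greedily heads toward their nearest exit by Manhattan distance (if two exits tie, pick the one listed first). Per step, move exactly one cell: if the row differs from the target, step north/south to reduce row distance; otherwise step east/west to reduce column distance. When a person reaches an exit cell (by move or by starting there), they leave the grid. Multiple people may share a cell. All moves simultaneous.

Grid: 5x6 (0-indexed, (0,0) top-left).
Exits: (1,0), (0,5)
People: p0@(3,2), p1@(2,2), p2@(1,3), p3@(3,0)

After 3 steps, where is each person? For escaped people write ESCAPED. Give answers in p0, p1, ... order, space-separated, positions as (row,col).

Step 1: p0:(3,2)->(2,2) | p1:(2,2)->(1,2) | p2:(1,3)->(1,2) | p3:(3,0)->(2,0)
Step 2: p0:(2,2)->(1,2) | p1:(1,2)->(1,1) | p2:(1,2)->(1,1) | p3:(2,0)->(1,0)->EXIT
Step 3: p0:(1,2)->(1,1) | p1:(1,1)->(1,0)->EXIT | p2:(1,1)->(1,0)->EXIT | p3:escaped

(1,1) ESCAPED ESCAPED ESCAPED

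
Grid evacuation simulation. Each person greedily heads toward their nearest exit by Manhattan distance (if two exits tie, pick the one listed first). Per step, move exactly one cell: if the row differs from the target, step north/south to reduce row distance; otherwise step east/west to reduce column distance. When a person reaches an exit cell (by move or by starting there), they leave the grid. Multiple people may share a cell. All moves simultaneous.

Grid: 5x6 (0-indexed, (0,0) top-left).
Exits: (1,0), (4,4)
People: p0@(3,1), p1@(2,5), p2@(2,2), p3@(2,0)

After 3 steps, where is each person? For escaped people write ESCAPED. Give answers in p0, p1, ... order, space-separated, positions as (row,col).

Step 1: p0:(3,1)->(2,1) | p1:(2,5)->(3,5) | p2:(2,2)->(1,2) | p3:(2,0)->(1,0)->EXIT
Step 2: p0:(2,1)->(1,1) | p1:(3,5)->(4,5) | p2:(1,2)->(1,1) | p3:escaped
Step 3: p0:(1,1)->(1,0)->EXIT | p1:(4,5)->(4,4)->EXIT | p2:(1,1)->(1,0)->EXIT | p3:escaped

ESCAPED ESCAPED ESCAPED ESCAPED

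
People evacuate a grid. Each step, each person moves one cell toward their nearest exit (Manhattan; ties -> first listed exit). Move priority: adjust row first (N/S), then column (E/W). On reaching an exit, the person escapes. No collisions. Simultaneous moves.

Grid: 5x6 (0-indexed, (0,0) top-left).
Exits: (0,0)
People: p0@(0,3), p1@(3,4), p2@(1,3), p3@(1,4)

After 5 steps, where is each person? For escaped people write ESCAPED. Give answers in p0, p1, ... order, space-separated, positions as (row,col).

Step 1: p0:(0,3)->(0,2) | p1:(3,4)->(2,4) | p2:(1,3)->(0,3) | p3:(1,4)->(0,4)
Step 2: p0:(0,2)->(0,1) | p1:(2,4)->(1,4) | p2:(0,3)->(0,2) | p3:(0,4)->(0,3)
Step 3: p0:(0,1)->(0,0)->EXIT | p1:(1,4)->(0,4) | p2:(0,2)->(0,1) | p3:(0,3)->(0,2)
Step 4: p0:escaped | p1:(0,4)->(0,3) | p2:(0,1)->(0,0)->EXIT | p3:(0,2)->(0,1)
Step 5: p0:escaped | p1:(0,3)->(0,2) | p2:escaped | p3:(0,1)->(0,0)->EXIT

ESCAPED (0,2) ESCAPED ESCAPED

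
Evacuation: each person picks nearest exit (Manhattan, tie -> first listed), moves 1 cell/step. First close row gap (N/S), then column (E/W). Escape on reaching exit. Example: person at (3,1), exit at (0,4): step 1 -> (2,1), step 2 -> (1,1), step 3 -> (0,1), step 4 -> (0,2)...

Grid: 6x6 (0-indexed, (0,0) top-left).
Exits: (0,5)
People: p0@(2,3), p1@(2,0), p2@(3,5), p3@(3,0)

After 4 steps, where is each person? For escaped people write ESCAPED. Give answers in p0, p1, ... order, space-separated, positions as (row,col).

Step 1: p0:(2,3)->(1,3) | p1:(2,0)->(1,0) | p2:(3,5)->(2,5) | p3:(3,0)->(2,0)
Step 2: p0:(1,3)->(0,3) | p1:(1,0)->(0,0) | p2:(2,5)->(1,5) | p3:(2,0)->(1,0)
Step 3: p0:(0,3)->(0,4) | p1:(0,0)->(0,1) | p2:(1,5)->(0,5)->EXIT | p3:(1,0)->(0,0)
Step 4: p0:(0,4)->(0,5)->EXIT | p1:(0,1)->(0,2) | p2:escaped | p3:(0,0)->(0,1)

ESCAPED (0,2) ESCAPED (0,1)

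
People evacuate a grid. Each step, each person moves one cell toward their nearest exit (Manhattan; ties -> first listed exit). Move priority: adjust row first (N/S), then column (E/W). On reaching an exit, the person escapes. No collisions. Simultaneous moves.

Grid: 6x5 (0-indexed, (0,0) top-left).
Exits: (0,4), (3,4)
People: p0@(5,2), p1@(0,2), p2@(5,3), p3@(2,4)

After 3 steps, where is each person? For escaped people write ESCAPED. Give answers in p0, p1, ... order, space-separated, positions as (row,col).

Step 1: p0:(5,2)->(4,2) | p1:(0,2)->(0,3) | p2:(5,3)->(4,3) | p3:(2,4)->(3,4)->EXIT
Step 2: p0:(4,2)->(3,2) | p1:(0,3)->(0,4)->EXIT | p2:(4,3)->(3,3) | p3:escaped
Step 3: p0:(3,2)->(3,3) | p1:escaped | p2:(3,3)->(3,4)->EXIT | p3:escaped

(3,3) ESCAPED ESCAPED ESCAPED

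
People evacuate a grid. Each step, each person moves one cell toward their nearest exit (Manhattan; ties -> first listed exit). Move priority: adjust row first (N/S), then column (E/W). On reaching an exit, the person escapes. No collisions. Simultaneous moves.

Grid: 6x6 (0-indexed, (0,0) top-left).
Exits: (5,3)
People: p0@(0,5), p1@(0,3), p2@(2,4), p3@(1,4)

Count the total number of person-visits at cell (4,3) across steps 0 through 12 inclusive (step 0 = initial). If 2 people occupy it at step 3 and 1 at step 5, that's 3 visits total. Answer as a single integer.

Answer: 1

Derivation:
Step 0: p0@(0,5) p1@(0,3) p2@(2,4) p3@(1,4) -> at (4,3): 0 [-], cum=0
Step 1: p0@(1,5) p1@(1,3) p2@(3,4) p3@(2,4) -> at (4,3): 0 [-], cum=0
Step 2: p0@(2,5) p1@(2,3) p2@(4,4) p3@(3,4) -> at (4,3): 0 [-], cum=0
Step 3: p0@(3,5) p1@(3,3) p2@(5,4) p3@(4,4) -> at (4,3): 0 [-], cum=0
Step 4: p0@(4,5) p1@(4,3) p2@ESC p3@(5,4) -> at (4,3): 1 [p1], cum=1
Step 5: p0@(5,5) p1@ESC p2@ESC p3@ESC -> at (4,3): 0 [-], cum=1
Step 6: p0@(5,4) p1@ESC p2@ESC p3@ESC -> at (4,3): 0 [-], cum=1
Step 7: p0@ESC p1@ESC p2@ESC p3@ESC -> at (4,3): 0 [-], cum=1
Total visits = 1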